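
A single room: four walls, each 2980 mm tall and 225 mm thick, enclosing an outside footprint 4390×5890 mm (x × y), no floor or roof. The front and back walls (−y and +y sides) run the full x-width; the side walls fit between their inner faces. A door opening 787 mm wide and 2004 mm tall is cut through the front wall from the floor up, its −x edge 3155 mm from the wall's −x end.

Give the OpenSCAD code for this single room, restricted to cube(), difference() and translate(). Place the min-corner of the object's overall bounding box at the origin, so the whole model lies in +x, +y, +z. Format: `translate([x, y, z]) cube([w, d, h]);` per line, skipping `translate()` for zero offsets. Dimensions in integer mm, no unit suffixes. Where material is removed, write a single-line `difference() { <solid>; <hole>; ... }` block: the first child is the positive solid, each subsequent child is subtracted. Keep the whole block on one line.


difference() { cube([4390, 225, 2980]); translate([3155, 0, 0]) cube([787, 225, 2004]); }
translate([0, 5665, 0]) cube([4390, 225, 2980]);
translate([0, 225, 0]) cube([225, 5440, 2980]);
translate([4165, 225, 0]) cube([225, 5440, 2980]);


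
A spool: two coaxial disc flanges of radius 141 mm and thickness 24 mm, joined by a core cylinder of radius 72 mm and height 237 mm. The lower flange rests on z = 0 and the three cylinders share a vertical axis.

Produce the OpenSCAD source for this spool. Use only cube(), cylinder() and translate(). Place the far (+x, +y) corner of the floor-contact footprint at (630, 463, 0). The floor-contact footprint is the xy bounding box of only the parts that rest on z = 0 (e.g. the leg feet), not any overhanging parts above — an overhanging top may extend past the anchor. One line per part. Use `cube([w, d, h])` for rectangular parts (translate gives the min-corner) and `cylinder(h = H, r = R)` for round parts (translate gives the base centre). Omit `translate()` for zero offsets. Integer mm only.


translate([489, 322, 0]) cylinder(h = 24, r = 141);
translate([489, 322, 24]) cylinder(h = 237, r = 72);
translate([489, 322, 261]) cylinder(h = 24, r = 141);


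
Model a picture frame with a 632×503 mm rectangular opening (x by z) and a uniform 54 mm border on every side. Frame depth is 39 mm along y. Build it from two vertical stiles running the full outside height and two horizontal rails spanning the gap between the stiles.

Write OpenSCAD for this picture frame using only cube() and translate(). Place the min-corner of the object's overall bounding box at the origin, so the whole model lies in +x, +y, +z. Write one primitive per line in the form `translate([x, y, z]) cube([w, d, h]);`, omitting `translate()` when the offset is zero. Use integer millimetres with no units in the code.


cube([54, 39, 611]);
translate([686, 0, 0]) cube([54, 39, 611]);
translate([54, 0, 0]) cube([632, 39, 54]);
translate([54, 0, 557]) cube([632, 39, 54]);


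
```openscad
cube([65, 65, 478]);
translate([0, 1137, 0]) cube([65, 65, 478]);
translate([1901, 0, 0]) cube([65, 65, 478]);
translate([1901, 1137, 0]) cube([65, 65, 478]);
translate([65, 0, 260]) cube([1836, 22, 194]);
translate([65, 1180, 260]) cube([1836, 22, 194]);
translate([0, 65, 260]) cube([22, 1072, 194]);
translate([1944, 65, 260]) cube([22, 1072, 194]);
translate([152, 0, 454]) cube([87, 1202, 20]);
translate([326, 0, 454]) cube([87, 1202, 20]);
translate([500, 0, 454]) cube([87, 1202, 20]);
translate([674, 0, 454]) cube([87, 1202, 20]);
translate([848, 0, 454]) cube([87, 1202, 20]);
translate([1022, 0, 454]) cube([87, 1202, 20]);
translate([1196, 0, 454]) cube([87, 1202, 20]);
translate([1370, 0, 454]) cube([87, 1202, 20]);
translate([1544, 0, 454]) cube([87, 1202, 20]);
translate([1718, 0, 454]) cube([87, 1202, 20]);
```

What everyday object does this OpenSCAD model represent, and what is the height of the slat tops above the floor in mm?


A bed frame. The slat-top height is 474 mm.

Four posts, four rails, and a row of slats — a bed frame. Slats sit on the rails at z = 260 + 194 = 454; with slat thickness 20, the top is 474 mm.


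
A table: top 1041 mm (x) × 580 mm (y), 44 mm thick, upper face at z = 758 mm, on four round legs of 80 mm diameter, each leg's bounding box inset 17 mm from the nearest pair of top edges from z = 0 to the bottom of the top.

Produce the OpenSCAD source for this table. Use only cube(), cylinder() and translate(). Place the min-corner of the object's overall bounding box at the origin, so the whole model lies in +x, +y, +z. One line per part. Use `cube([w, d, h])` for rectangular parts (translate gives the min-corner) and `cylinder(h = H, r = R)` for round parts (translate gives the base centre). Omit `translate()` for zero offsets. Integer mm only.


translate([0, 0, 714]) cube([1041, 580, 44]);
translate([57, 57, 0]) cylinder(h = 714, r = 40);
translate([984, 57, 0]) cylinder(h = 714, r = 40);
translate([57, 523, 0]) cylinder(h = 714, r = 40);
translate([984, 523, 0]) cylinder(h = 714, r = 40);


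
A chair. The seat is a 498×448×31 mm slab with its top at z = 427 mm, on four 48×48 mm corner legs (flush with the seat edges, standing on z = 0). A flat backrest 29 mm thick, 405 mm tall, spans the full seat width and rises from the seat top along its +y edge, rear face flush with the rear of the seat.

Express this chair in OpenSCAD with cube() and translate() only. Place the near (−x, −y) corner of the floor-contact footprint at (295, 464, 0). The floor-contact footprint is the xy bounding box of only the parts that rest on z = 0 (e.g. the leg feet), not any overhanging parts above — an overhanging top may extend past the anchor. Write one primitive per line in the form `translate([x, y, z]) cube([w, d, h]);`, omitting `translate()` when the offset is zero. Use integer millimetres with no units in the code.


// leg_h = 427 - 31 = 396
translate([295, 464, 396]) cube([498, 448, 31]);
translate([295, 464, 0]) cube([48, 48, 396]);
translate([745, 464, 0]) cube([48, 48, 396]);
translate([295, 864, 0]) cube([48, 48, 396]);
translate([745, 864, 0]) cube([48, 48, 396]);
translate([295, 883, 427]) cube([498, 29, 405]);


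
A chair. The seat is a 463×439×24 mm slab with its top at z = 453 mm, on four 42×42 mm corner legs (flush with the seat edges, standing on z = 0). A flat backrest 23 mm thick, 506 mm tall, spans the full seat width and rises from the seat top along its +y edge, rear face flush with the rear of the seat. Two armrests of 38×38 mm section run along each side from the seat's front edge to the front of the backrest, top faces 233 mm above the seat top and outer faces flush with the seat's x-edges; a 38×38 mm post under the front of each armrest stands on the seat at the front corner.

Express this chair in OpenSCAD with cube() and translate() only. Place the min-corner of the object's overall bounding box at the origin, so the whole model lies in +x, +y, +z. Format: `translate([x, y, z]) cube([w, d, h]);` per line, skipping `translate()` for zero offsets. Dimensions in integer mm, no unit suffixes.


translate([0, 0, 429]) cube([463, 439, 24]);
cube([42, 42, 429]);
translate([421, 0, 0]) cube([42, 42, 429]);
translate([0, 397, 0]) cube([42, 42, 429]);
translate([421, 397, 0]) cube([42, 42, 429]);
translate([0, 416, 453]) cube([463, 23, 506]);
translate([0, 0, 648]) cube([38, 416, 38]);
translate([425, 0, 648]) cube([38, 416, 38]);
translate([0, 0, 453]) cube([38, 38, 195]);
translate([425, 0, 453]) cube([38, 38, 195]);


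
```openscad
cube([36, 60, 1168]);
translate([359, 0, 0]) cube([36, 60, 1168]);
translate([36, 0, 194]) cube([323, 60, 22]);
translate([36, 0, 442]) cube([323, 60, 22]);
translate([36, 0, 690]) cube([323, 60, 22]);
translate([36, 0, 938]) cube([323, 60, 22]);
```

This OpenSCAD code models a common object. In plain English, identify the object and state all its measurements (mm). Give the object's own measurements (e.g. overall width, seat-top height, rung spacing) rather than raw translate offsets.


A straight ladder. Two 36×60 mm vertical rails, 1168 mm tall, stand 395 mm apart (outside-to-outside) with their front faces coplanar on the −y side. 4 rungs, each 60 mm deep and 22 mm tall, span between the inner faces of the rails, front faces flush with the rails. The lowest rung's underside is at z = 194 mm and rungs are spaced 248 mm apart (underside to underside).


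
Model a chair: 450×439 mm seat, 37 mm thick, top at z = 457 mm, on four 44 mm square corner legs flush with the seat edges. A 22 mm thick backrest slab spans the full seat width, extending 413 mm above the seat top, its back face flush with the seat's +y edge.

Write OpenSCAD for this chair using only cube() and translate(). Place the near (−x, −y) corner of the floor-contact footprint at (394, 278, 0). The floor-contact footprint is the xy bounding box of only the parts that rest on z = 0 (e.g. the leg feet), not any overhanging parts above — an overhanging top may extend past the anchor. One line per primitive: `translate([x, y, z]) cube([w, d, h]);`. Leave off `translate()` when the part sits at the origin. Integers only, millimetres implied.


translate([394, 278, 420]) cube([450, 439, 37]);
translate([394, 278, 0]) cube([44, 44, 420]);
translate([800, 278, 0]) cube([44, 44, 420]);
translate([394, 673, 0]) cube([44, 44, 420]);
translate([800, 673, 0]) cube([44, 44, 420]);
translate([394, 695, 457]) cube([450, 22, 413]);


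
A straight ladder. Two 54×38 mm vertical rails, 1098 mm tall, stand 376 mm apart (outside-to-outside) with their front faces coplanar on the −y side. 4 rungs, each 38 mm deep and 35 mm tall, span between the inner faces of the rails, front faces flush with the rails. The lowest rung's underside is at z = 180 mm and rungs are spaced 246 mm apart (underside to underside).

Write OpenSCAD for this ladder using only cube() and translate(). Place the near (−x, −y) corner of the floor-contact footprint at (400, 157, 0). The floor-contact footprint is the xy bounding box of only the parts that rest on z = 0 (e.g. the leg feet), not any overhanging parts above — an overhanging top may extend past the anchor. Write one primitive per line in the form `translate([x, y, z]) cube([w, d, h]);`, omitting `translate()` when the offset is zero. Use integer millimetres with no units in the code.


// rung span = 376 - 2*54 = 268
// rung[k] z = 180 + k*246
translate([400, 157, 0]) cube([54, 38, 1098]);
translate([722, 157, 0]) cube([54, 38, 1098]);
translate([454, 157, 180]) cube([268, 38, 35]);
translate([454, 157, 426]) cube([268, 38, 35]);
translate([454, 157, 672]) cube([268, 38, 35]);
translate([454, 157, 918]) cube([268, 38, 35]);


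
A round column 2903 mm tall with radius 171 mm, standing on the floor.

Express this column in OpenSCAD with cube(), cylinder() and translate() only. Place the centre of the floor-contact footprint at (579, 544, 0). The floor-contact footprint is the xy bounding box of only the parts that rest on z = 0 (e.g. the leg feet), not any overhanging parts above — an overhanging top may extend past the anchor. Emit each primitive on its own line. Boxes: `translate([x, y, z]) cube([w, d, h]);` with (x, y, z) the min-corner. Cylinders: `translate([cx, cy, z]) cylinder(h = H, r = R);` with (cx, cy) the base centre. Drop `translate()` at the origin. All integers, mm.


translate([579, 544, 0]) cylinder(h = 2903, r = 171);


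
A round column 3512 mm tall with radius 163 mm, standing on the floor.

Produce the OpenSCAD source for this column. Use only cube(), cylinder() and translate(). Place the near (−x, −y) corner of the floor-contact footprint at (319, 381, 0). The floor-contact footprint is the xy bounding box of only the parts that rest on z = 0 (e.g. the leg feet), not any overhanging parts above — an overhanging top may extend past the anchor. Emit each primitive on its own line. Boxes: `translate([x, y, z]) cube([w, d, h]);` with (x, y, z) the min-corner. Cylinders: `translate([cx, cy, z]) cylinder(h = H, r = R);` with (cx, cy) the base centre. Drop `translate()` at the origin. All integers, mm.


translate([482, 544, 0]) cylinder(h = 3512, r = 163);


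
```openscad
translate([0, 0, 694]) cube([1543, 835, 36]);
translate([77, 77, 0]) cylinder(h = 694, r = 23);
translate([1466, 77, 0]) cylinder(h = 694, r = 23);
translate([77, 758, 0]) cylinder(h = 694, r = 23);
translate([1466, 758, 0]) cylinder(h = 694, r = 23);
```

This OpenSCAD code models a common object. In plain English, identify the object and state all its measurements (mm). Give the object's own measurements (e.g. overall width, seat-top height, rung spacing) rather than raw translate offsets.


A table: top 1543 mm (x) × 835 mm (y), 36 mm thick, upper face at z = 730 mm, on four round legs of 46 mm diameter, each leg's bounding box inset 54 mm from the nearest pair of top edges from z = 0 to the bottom of the top.


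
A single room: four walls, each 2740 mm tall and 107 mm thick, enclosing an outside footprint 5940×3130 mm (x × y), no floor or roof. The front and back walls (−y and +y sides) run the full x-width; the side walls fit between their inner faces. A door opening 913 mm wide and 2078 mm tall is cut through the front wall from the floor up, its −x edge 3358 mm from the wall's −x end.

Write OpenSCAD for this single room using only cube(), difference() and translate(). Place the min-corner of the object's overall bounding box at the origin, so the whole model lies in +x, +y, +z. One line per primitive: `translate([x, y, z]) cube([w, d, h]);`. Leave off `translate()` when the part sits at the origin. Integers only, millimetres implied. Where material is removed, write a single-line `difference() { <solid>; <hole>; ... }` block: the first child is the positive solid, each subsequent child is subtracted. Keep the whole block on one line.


difference() { cube([5940, 107, 2740]); translate([3358, 0, 0]) cube([913, 107, 2078]); }
translate([0, 3023, 0]) cube([5940, 107, 2740]);
translate([0, 107, 0]) cube([107, 2916, 2740]);
translate([5833, 107, 0]) cube([107, 2916, 2740]);


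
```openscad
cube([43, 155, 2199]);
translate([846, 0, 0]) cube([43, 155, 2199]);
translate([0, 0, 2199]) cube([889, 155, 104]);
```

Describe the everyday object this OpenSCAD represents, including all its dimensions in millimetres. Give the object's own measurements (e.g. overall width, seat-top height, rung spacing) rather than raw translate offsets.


A door frame. The clear opening is 803 mm wide and 2199 mm high. Two 43 mm wide jambs, 155 mm deep, stand either side of the opening from the floor to the top of the opening. A 104 mm thick head sits across the top of both jambs, spanning the full outside width of the frame.


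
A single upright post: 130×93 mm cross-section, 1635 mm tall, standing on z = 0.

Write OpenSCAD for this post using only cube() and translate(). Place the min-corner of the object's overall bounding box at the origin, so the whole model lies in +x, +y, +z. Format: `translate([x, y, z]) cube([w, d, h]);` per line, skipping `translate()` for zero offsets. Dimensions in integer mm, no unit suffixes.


cube([130, 93, 1635]);


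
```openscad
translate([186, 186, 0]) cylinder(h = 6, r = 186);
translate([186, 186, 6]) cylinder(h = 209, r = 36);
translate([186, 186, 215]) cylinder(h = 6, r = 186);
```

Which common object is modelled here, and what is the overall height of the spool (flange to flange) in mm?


A spool. The overall height is 221 mm.

Three coaxial cylinders, large–small–large — a spool. Two 6 mm flanges and a 209 mm core give 6 + 209 + 6 = 221 mm.


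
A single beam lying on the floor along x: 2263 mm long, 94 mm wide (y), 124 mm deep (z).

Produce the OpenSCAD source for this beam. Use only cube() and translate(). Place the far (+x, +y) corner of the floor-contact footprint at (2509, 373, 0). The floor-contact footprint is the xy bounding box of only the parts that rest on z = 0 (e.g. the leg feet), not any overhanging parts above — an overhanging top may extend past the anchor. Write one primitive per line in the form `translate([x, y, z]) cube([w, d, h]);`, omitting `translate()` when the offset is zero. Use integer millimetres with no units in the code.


translate([246, 279, 0]) cube([2263, 94, 124]);


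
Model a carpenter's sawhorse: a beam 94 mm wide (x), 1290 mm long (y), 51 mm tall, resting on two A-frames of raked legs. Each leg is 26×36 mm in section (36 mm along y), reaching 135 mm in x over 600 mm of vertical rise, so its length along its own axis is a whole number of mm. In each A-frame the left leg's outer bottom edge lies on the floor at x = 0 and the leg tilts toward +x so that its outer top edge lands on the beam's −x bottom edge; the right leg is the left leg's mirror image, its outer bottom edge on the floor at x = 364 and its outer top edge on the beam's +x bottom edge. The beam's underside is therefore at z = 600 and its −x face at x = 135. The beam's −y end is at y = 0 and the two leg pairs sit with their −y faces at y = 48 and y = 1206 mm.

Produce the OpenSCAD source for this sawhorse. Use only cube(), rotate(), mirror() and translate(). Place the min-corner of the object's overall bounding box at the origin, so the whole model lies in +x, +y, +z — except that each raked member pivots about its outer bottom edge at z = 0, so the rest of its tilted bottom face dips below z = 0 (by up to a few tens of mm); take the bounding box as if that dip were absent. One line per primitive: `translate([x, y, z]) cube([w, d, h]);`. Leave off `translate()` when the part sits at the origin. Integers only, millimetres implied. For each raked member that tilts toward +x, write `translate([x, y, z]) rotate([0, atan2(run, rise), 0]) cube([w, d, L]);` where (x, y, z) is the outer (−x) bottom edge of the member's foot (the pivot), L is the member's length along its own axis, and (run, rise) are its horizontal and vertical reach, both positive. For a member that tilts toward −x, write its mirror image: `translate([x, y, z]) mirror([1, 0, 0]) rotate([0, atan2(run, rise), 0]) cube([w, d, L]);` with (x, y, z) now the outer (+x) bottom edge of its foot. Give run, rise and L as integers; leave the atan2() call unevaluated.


translate([135, 0, 600]) cube([94, 1290, 51]);
translate([0, 48, 0]) rotate([0, atan2(135, 600), 0]) cube([26, 36, 615]);
translate([364, 48, 0]) mirror([1, 0, 0]) rotate([0, atan2(135, 600), 0]) cube([26, 36, 615]);
translate([0, 1206, 0]) rotate([0, atan2(135, 600), 0]) cube([26, 36, 615]);
translate([364, 1206, 0]) mirror([1, 0, 0]) rotate([0, atan2(135, 600), 0]) cube([26, 36, 615]);


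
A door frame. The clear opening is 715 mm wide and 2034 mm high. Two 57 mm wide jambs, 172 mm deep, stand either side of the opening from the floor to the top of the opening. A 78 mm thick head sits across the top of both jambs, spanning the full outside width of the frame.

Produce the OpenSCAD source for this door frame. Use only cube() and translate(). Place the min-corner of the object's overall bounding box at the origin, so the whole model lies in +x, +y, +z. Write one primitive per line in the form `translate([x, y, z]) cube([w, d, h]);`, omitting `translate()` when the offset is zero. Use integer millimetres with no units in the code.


cube([57, 172, 2034]);
translate([772, 0, 0]) cube([57, 172, 2034]);
translate([0, 0, 2034]) cube([829, 172, 78]);


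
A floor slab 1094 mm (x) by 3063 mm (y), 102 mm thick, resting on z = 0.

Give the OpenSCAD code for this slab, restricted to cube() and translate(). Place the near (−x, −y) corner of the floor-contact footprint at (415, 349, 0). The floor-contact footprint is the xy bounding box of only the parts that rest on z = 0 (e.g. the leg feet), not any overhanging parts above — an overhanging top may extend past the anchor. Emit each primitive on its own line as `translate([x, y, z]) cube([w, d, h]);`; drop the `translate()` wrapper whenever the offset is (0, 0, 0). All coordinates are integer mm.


translate([415, 349, 0]) cube([1094, 3063, 102]);


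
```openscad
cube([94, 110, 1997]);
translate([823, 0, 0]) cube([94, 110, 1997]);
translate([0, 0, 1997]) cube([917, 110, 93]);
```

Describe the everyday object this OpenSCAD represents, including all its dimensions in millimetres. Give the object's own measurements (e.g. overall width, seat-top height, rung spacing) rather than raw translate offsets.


A door frame. The clear opening is 729 mm wide and 1997 mm high. Two 94 mm wide jambs, 110 mm deep, stand either side of the opening from the floor to the top of the opening. A 93 mm thick head sits across the top of both jambs, spanning the full outside width of the frame.


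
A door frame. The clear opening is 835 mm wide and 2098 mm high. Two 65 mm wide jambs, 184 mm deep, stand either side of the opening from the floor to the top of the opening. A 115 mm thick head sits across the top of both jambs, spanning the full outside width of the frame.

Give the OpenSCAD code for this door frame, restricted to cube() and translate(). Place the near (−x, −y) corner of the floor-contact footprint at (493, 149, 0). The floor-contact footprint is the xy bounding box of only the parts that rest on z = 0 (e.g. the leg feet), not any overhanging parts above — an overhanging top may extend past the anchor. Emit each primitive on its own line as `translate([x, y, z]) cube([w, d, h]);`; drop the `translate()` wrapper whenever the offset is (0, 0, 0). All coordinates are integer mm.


translate([493, 149, 0]) cube([65, 184, 2098]);
translate([1393, 149, 0]) cube([65, 184, 2098]);
translate([493, 149, 2098]) cube([965, 184, 115]);


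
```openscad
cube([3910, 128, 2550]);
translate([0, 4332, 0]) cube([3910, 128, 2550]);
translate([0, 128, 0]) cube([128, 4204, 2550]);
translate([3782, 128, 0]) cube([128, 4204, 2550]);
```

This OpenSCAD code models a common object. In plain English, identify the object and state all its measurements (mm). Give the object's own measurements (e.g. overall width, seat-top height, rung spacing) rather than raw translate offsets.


The wall frame of a small rectangular building: four walls, each 2550 mm tall and 128 mm thick, enclosing a footprint 3910 mm (x) by 4460 mm (y) outside-to-outside, with no floor or roof. The front and back walls (the −y and +y sides) span the full width; the two side walls fit between them.


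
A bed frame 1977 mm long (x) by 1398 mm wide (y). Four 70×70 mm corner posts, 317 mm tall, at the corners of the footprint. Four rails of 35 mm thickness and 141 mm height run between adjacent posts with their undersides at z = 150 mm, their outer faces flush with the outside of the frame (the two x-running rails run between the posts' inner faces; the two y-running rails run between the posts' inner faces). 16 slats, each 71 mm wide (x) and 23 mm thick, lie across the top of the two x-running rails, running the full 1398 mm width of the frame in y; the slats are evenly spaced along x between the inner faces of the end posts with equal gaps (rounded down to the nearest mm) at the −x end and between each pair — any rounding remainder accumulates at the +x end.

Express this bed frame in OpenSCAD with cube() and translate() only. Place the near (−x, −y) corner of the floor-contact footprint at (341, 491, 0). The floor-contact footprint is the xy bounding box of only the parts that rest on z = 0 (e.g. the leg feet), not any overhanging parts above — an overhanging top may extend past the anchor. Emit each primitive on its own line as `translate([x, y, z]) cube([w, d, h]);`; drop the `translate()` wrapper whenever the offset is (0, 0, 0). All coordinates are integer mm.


translate([341, 491, 0]) cube([70, 70, 317]);
translate([341, 1819, 0]) cube([70, 70, 317]);
translate([2248, 491, 0]) cube([70, 70, 317]);
translate([2248, 1819, 0]) cube([70, 70, 317]);
translate([411, 491, 150]) cube([1837, 35, 141]);
translate([411, 1854, 150]) cube([1837, 35, 141]);
translate([341, 561, 150]) cube([35, 1258, 141]);
translate([2283, 561, 150]) cube([35, 1258, 141]);
translate([452, 491, 291]) cube([71, 1398, 23]);
translate([564, 491, 291]) cube([71, 1398, 23]);
translate([676, 491, 291]) cube([71, 1398, 23]);
translate([788, 491, 291]) cube([71, 1398, 23]);
translate([900, 491, 291]) cube([71, 1398, 23]);
translate([1012, 491, 291]) cube([71, 1398, 23]);
translate([1124, 491, 291]) cube([71, 1398, 23]);
translate([1236, 491, 291]) cube([71, 1398, 23]);
translate([1348, 491, 291]) cube([71, 1398, 23]);
translate([1460, 491, 291]) cube([71, 1398, 23]);
translate([1572, 491, 291]) cube([71, 1398, 23]);
translate([1684, 491, 291]) cube([71, 1398, 23]);
translate([1796, 491, 291]) cube([71, 1398, 23]);
translate([1908, 491, 291]) cube([71, 1398, 23]);
translate([2020, 491, 291]) cube([71, 1398, 23]);
translate([2132, 491, 291]) cube([71, 1398, 23]);


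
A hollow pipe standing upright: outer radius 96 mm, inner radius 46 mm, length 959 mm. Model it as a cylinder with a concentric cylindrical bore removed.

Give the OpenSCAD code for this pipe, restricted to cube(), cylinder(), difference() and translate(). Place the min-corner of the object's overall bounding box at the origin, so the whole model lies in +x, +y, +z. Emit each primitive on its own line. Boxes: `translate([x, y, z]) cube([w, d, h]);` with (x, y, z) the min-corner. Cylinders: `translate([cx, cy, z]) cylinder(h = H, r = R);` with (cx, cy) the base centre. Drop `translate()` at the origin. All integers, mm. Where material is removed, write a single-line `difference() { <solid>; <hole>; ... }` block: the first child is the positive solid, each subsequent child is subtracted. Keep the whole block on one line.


difference() { translate([96, 96, 0]) cylinder(h = 959, r = 96); translate([96, 96, 0]) cylinder(h = 959, r = 46); }


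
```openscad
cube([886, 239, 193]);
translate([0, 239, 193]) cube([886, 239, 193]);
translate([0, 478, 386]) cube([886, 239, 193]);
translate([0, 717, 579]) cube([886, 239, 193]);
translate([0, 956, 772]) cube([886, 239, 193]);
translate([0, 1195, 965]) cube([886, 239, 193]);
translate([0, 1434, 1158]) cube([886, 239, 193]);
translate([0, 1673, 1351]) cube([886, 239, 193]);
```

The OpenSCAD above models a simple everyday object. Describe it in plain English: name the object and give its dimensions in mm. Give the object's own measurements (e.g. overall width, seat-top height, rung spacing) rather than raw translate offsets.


A straight staircase of 8 solid steps. Each step is 886 mm wide (x), 239 mm deep (y, the going) and 193 mm tall (the rise). The first step rests on the floor; each subsequent step sits one going further in +y and one rise higher in +z, directly behind and above the previous step with no overlap.


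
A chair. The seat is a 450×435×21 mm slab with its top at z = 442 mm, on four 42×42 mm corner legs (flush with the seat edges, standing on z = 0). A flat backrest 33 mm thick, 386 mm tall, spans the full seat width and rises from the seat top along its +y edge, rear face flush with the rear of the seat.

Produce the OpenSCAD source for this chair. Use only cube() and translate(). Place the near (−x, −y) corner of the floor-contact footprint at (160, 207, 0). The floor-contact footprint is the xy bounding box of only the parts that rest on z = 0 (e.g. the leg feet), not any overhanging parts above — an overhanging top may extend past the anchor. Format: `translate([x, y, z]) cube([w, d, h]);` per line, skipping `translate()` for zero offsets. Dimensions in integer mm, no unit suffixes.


translate([160, 207, 421]) cube([450, 435, 21]);
translate([160, 207, 0]) cube([42, 42, 421]);
translate([568, 207, 0]) cube([42, 42, 421]);
translate([160, 600, 0]) cube([42, 42, 421]);
translate([568, 600, 0]) cube([42, 42, 421]);
translate([160, 609, 442]) cube([450, 33, 386]);


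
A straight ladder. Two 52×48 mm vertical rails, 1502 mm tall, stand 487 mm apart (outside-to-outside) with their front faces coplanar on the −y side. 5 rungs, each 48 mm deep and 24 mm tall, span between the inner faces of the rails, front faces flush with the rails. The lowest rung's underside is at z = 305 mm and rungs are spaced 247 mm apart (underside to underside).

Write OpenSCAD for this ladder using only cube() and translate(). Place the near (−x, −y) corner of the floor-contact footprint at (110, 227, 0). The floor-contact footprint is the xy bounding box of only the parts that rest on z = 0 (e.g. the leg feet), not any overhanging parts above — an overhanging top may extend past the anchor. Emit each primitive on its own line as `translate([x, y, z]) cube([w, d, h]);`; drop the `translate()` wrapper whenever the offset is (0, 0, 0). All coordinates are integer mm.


translate([110, 227, 0]) cube([52, 48, 1502]);
translate([545, 227, 0]) cube([52, 48, 1502]);
translate([162, 227, 305]) cube([383, 48, 24]);
translate([162, 227, 552]) cube([383, 48, 24]);
translate([162, 227, 799]) cube([383, 48, 24]);
translate([162, 227, 1046]) cube([383, 48, 24]);
translate([162, 227, 1293]) cube([383, 48, 24]);


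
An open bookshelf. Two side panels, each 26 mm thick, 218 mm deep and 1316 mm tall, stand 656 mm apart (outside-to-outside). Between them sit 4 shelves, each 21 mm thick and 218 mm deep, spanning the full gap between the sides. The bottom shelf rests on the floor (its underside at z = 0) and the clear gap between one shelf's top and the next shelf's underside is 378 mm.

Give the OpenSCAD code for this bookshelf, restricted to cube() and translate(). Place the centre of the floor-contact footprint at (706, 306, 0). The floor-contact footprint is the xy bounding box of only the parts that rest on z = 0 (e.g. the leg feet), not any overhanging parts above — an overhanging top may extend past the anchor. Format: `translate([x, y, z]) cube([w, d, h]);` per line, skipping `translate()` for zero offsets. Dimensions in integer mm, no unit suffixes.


translate([378, 197, 0]) cube([26, 218, 1316]);
translate([1008, 197, 0]) cube([26, 218, 1316]);
translate([404, 197, 0]) cube([604, 218, 21]);
translate([404, 197, 399]) cube([604, 218, 21]);
translate([404, 197, 798]) cube([604, 218, 21]);
translate([404, 197, 1197]) cube([604, 218, 21]);


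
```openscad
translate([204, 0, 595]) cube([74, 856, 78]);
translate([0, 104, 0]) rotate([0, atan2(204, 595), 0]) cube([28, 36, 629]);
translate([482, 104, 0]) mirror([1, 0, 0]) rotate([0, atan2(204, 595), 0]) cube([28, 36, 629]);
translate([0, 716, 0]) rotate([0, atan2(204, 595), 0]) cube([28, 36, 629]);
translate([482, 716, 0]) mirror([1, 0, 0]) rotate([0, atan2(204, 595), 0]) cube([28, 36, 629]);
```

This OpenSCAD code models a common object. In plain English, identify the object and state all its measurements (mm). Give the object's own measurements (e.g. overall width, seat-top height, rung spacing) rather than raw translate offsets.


A sawhorse. A 74×856×78 mm beam (x, y, z) sits on two A-frame leg pairs. Each pair is two raked legs of 28×36 mm section (36 mm along y) splaying symmetrically in x. Each leg rises 595 mm vertically over 204 mm of horizontal reach and is 629 mm long along its own axis. Every leg's outer bottom edge rests on the floor and its outer top edge meets a bottom edge of the beam — the left legs (tilting toward +x) meet the beam's −x bottom edge, the right legs (their mirror images, tilting toward −x) meet its +x bottom edge — so the leg tops tuck under the beam, the beam's underside is 595 mm above the floor, and the feet are 482 mm apart outside-to-outside with the beam centred between them. The two leg pairs are set in 104 mm from either end of the beam.


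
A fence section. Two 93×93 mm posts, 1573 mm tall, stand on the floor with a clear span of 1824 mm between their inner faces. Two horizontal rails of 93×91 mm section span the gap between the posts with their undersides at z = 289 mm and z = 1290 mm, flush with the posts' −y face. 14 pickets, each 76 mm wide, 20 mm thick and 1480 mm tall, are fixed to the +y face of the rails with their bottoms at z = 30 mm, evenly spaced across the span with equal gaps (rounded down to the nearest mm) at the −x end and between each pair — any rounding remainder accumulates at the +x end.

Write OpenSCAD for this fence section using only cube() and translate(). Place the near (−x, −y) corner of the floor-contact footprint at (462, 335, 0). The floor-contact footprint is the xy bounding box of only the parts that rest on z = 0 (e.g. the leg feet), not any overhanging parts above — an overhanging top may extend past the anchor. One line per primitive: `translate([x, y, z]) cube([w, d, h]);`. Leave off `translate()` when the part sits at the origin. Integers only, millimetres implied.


translate([462, 335, 0]) cube([93, 93, 1573]);
translate([2379, 335, 0]) cube([93, 93, 1573]);
translate([555, 335, 289]) cube([1824, 93, 91]);
translate([555, 335, 1290]) cube([1824, 93, 91]);
translate([605, 428, 30]) cube([76, 20, 1480]);
translate([731, 428, 30]) cube([76, 20, 1480]);
translate([857, 428, 30]) cube([76, 20, 1480]);
translate([983, 428, 30]) cube([76, 20, 1480]);
translate([1109, 428, 30]) cube([76, 20, 1480]);
translate([1235, 428, 30]) cube([76, 20, 1480]);
translate([1361, 428, 30]) cube([76, 20, 1480]);
translate([1487, 428, 30]) cube([76, 20, 1480]);
translate([1613, 428, 30]) cube([76, 20, 1480]);
translate([1739, 428, 30]) cube([76, 20, 1480]);
translate([1865, 428, 30]) cube([76, 20, 1480]);
translate([1991, 428, 30]) cube([76, 20, 1480]);
translate([2117, 428, 30]) cube([76, 20, 1480]);
translate([2243, 428, 30]) cube([76, 20, 1480]);


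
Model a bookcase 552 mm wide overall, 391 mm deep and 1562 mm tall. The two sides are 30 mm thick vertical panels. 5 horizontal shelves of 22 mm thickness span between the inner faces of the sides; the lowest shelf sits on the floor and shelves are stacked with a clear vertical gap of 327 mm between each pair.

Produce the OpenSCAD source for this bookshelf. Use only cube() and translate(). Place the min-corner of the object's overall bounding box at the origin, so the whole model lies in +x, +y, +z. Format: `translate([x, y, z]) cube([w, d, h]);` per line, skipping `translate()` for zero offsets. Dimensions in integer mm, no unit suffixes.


cube([30, 391, 1562]);
translate([522, 0, 0]) cube([30, 391, 1562]);
translate([30, 0, 0]) cube([492, 391, 22]);
translate([30, 0, 349]) cube([492, 391, 22]);
translate([30, 0, 698]) cube([492, 391, 22]);
translate([30, 0, 1047]) cube([492, 391, 22]);
translate([30, 0, 1396]) cube([492, 391, 22]);


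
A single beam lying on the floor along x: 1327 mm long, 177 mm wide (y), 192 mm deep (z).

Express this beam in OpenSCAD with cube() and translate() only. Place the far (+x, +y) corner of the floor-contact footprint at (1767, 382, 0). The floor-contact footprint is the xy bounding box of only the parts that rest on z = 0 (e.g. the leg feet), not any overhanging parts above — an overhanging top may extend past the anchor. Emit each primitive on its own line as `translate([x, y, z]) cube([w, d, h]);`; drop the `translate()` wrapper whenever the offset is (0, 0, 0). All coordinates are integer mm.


translate([440, 205, 0]) cube([1327, 177, 192]);


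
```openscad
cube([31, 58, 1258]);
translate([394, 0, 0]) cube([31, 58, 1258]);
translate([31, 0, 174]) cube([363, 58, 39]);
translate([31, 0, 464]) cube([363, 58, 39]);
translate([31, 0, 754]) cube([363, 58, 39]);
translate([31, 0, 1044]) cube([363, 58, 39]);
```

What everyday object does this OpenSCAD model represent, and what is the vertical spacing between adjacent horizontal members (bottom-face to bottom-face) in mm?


A ladder. The rung spacing is 290 mm.

Two tall 31×58 posts with 4 short bars between them — a ladder. Adjacent rungs sit at z = 174 and z = 464, so the spacing is 464 − 174 = 290 mm.


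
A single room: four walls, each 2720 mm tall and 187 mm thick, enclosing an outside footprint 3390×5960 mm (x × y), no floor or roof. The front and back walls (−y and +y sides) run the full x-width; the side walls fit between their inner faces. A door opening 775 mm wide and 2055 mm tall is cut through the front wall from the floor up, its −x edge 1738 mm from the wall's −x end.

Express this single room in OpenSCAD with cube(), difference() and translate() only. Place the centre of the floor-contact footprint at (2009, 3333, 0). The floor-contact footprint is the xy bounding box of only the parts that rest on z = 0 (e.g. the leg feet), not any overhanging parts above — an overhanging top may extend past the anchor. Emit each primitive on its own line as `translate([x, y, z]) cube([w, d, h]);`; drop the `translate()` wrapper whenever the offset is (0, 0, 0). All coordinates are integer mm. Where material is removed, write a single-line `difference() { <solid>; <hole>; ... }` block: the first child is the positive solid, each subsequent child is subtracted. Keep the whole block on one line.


difference() { translate([314, 353, 0]) cube([3390, 187, 2720]); translate([2052, 353, 0]) cube([775, 187, 2055]); }
translate([314, 6126, 0]) cube([3390, 187, 2720]);
translate([314, 540, 0]) cube([187, 5586, 2720]);
translate([3517, 540, 0]) cube([187, 5586, 2720]);


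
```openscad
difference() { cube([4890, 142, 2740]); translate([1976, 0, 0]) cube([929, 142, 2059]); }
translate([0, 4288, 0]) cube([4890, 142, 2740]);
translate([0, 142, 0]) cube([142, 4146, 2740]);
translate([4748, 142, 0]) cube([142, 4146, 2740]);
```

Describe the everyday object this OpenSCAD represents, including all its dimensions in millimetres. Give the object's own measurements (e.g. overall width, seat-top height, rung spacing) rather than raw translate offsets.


A single room: four walls, each 2740 mm tall and 142 mm thick, enclosing an outside footprint 4890×4430 mm (x × y), no floor or roof. The front and back walls (−y and +y sides) run the full x-width; the side walls fit between their inner faces. A door opening 929 mm wide and 2059 mm tall is cut through the front wall from the floor up, its −x edge 1976 mm from the wall's −x end.


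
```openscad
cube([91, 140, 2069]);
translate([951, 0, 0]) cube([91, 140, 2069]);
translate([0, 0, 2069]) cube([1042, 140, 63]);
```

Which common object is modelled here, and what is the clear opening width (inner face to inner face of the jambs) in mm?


A door frame. The clear opening width is 860 mm.

Two 2069 mm tall posts with a header on top — a door frame. The left jamb is 91 mm wide at x = 0; the right jamb starts at x = 951. The clear opening is 951 − 91 = 860 mm.


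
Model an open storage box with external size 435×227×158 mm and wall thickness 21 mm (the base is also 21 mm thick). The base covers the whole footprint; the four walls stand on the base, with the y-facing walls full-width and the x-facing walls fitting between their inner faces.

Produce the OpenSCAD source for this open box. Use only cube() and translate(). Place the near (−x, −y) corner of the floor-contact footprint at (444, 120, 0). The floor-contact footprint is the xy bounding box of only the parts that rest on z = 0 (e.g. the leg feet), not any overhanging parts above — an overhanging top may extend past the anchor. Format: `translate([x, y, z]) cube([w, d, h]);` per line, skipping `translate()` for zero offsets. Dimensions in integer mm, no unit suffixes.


translate([444, 120, 0]) cube([435, 227, 21]);
translate([444, 120, 21]) cube([435, 21, 137]);
translate([444, 326, 21]) cube([435, 21, 137]);
translate([444, 141, 21]) cube([21, 185, 137]);
translate([858, 141, 21]) cube([21, 185, 137]);


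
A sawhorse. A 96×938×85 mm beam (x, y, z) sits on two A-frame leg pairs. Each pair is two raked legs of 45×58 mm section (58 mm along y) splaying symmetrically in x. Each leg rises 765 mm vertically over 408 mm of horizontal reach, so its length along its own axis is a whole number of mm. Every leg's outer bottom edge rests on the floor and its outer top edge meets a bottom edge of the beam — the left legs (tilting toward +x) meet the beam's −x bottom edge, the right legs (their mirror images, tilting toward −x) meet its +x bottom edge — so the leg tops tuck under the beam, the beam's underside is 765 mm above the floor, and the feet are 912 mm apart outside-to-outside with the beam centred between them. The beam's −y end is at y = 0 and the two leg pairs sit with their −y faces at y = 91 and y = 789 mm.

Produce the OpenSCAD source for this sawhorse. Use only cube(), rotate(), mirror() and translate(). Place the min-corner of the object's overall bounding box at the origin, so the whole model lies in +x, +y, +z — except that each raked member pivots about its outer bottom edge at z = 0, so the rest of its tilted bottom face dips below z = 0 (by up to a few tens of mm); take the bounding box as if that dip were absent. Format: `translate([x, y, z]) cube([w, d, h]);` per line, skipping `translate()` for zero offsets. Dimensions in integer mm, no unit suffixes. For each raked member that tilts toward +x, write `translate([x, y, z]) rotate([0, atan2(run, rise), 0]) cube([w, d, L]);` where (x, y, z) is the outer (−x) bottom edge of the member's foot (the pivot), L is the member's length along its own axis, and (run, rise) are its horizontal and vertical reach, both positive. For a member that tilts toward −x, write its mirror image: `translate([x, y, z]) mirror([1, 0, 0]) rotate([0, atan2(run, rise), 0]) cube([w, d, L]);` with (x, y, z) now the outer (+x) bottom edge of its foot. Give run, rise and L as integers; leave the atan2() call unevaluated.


translate([408, 0, 765]) cube([96, 938, 85]);
translate([0, 91, 0]) rotate([0, atan2(408, 765), 0]) cube([45, 58, 867]);
translate([912, 91, 0]) mirror([1, 0, 0]) rotate([0, atan2(408, 765), 0]) cube([45, 58, 867]);
translate([0, 789, 0]) rotate([0, atan2(408, 765), 0]) cube([45, 58, 867]);
translate([912, 789, 0]) mirror([1, 0, 0]) rotate([0, atan2(408, 765), 0]) cube([45, 58, 867]);
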